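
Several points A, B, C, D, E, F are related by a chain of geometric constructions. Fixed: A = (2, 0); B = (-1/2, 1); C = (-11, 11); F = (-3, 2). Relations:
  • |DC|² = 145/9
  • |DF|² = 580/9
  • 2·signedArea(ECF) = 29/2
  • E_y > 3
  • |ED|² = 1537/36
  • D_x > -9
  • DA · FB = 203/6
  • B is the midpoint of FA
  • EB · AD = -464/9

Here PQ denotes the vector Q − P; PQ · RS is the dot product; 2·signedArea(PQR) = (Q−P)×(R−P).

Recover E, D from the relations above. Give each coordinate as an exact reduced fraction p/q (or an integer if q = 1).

1. D_x = -25/3  [line -5/2·x + 1·y + -173/6 = 0 ∩ |DF|² = 580/9]
2. D_y = 8  [line -5/2·x + 1·y + -173/6 = 0 ∩ |DF|² = 580/9]
   → D = (-25/3, 8)
3. E_x = -19/6  [2·signedArea(ECF) = 29/2 ∩ EB · AD = -464/9]
4. E_y = 4  [2·signedArea(ECF) = 29/2 ∩ EB · AD = -464/9]
   → E = (-19/6, 4)

D = (-25/3, 8)
E = (-19/6, 4)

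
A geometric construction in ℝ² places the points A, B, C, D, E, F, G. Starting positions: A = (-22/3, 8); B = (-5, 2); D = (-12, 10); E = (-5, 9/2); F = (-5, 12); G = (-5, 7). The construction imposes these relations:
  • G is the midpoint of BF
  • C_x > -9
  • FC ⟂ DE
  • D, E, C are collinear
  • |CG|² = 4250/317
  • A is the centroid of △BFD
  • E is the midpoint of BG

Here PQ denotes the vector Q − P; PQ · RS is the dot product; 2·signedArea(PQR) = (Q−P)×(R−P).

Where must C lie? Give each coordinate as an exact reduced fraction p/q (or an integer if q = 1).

1. C_x = -2740/317  [D, E, C are collinear ∩ FC ⟂ DE]
2. C_y = 2334/317  [D, E, C are collinear ∩ FC ⟂ DE]
   → C = (-2740/317, 2334/317)

C = (-2740/317, 2334/317)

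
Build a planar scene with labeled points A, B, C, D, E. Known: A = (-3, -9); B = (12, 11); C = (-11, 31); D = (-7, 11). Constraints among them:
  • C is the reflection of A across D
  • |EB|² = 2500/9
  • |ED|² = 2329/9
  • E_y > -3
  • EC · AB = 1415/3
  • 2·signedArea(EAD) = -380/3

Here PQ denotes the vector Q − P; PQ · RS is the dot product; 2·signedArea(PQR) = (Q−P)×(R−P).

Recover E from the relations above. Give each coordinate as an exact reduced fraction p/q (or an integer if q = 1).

1. E_x = 2  [2·signedArea(EAD) = -380/3 ∩ EC · AB = 1415/3]
2. E_y = -7/3  [2·signedArea(EAD) = -380/3 ∩ EC · AB = 1415/3]
   → E = (2, -7/3)

E = (2, -7/3)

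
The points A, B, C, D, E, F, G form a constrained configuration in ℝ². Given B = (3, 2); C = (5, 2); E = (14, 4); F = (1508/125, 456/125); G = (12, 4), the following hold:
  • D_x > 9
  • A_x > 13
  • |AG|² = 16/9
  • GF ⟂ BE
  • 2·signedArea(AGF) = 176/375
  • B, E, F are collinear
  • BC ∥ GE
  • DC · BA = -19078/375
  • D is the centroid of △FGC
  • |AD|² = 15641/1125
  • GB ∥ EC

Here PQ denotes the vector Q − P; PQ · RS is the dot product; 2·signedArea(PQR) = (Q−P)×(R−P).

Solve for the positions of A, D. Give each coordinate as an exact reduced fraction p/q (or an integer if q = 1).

A = (40/3, 4)
D = (1211/125, 402/125)

1. D_x = 1211/125  [D is the centroid of △FGC]
2. D_y = 402/125  [D is the centroid of △FGC]
   → D = (1211/125, 402/125)
3. A_x = 40/3  [2·signedArea(AGF) = 176/375 ∩ DC · BA = -19078/375]
4. A_y = 4  [2·signedArea(AGF) = 176/375 ∩ DC · BA = -19078/375]
   → A = (40/3, 4)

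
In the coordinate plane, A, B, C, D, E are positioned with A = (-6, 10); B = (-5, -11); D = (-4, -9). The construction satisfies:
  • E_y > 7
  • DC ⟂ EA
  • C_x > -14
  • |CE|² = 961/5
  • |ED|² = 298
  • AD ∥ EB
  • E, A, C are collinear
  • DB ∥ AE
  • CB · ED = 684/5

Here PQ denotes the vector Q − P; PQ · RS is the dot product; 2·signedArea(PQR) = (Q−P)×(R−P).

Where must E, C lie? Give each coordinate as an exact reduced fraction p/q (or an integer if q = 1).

1. E_x = -7  [AD ∥ EB ∩ DB ∥ AE]
2. E_y = 8  [AD ∥ EB ∩ DB ∥ AE]
   → E = (-7, 8)
3. C_x = -66/5  [E, A, C are collinear ∩ DC ⟂ EA]
4. C_y = -22/5  [E, A, C are collinear ∩ DC ⟂ EA]
   → C = (-66/5, -22/5)

C = (-66/5, -22/5)
E = (-7, 8)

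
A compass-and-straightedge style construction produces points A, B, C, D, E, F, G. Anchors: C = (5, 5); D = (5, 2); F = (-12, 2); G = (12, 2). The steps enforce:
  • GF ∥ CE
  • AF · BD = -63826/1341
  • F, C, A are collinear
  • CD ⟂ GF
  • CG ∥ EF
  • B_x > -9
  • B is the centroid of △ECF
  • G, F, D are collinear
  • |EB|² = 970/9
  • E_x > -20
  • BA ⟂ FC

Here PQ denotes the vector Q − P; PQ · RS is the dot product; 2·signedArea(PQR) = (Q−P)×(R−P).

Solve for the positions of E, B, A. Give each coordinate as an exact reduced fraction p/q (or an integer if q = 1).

A = (-3766/447, 392/149)
B = (-26/3, 4)
E = (-19, 5)

1. E_x = -19  [CG ∥ EF ∩ GF ∥ CE]
2. E_y = 5  [CG ∥ EF ∩ GF ∥ CE]
   → E = (-19, 5)
3. B_x = -26/3  [B is the centroid of △ECF]
4. B_y = 4  [B is the centroid of △ECF]
   → B = (-26/3, 4)
5. A_x = -3766/447  [F, C, A are collinear ∩ BA ⟂ FC]
6. A_y = 392/149  [F, C, A are collinear ∩ BA ⟂ FC]
   → A = (-3766/447, 392/149)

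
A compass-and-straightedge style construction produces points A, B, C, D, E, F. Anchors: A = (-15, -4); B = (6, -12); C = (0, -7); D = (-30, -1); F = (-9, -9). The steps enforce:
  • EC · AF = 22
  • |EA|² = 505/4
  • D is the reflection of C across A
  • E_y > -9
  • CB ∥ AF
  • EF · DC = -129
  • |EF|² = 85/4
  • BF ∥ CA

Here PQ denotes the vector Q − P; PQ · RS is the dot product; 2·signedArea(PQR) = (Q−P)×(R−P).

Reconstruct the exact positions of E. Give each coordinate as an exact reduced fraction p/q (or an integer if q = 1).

1. E_x = -9/2  [EC · AF = 22 ∩ EF · DC = -129]
2. E_y = -8  [EC · AF = 22 ∩ EF · DC = -129]
   → E = (-9/2, -8)

E = (-9/2, -8)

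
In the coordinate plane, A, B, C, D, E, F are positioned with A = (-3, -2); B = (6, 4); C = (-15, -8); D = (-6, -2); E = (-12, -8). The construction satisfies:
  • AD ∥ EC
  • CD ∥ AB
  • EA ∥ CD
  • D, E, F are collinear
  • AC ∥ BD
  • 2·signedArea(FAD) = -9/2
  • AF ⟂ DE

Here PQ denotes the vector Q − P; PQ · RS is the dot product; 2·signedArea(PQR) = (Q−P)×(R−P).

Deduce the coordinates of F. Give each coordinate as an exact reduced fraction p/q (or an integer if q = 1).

1. F_x = -9/2  [D, E, F are collinear ∩ AF ⟂ DE]
2. F_y = -1/2  [D, E, F are collinear ∩ AF ⟂ DE]
   → F = (-9/2, -1/2)

F = (-9/2, -1/2)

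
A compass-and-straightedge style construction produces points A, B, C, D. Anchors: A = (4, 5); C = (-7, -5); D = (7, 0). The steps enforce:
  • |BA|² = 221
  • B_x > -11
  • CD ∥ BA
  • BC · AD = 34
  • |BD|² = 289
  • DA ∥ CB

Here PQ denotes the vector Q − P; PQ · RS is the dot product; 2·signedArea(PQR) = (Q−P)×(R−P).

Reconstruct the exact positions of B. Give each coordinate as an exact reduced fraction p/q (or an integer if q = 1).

B = (-10, 0)

1. B_x = -10  [CD ∥ BA ∩ DA ∥ CB]
2. B_y = 0  [CD ∥ BA ∩ DA ∥ CB]
   → B = (-10, 0)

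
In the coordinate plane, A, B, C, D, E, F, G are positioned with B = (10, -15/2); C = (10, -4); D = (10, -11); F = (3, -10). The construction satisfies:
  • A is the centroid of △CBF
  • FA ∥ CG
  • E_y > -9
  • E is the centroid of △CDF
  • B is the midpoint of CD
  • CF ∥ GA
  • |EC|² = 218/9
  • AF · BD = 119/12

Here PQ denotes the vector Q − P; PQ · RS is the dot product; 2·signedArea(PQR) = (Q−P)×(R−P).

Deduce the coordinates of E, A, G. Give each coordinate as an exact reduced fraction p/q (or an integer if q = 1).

A = (23/3, -43/6)
E = (23/3, -25/3)
G = (44/3, -7/6)

1. E_x = 23/3  [E is the centroid of △CDF]
2. E_y = -25/3  [E is the centroid of △CDF]
   → E = (23/3, -25/3)
3. A_x = 23/3  [A is the centroid of △CBF]
4. A_y = -43/6  [A is the centroid of △CBF]
   → A = (23/3, -43/6)
5. G_x = 44/3  [CF ∥ GA ∩ FA ∥ CG]
6. G_y = -7/6  [CF ∥ GA ∩ FA ∥ CG]
   → G = (44/3, -7/6)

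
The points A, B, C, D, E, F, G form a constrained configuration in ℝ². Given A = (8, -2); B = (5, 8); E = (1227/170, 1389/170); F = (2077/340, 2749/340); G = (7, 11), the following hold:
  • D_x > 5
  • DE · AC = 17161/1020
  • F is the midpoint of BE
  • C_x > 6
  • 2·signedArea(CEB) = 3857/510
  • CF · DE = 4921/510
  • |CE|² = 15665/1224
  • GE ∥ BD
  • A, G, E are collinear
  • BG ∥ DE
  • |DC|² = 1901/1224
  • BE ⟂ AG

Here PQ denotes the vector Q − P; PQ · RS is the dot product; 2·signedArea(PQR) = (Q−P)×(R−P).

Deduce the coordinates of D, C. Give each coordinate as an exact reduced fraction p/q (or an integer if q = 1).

C = (6497/1020, 4789/1020)
D = (887/170, 879/170)

1. D_x = 887/170  [BG ∥ DE ∩ GE ∥ BD]
2. D_y = 879/170  [BG ∥ DE ∩ GE ∥ BD]
   → D = (887/170, 879/170)
3. C_x = 6497/1020  [2·signedArea(CEB) = 3857/510 ∩ CF · DE = 4921/510]
4. C_y = 4789/1020  [2·signedArea(CEB) = 3857/510 ∩ CF · DE = 4921/510]
   → C = (6497/1020, 4789/1020)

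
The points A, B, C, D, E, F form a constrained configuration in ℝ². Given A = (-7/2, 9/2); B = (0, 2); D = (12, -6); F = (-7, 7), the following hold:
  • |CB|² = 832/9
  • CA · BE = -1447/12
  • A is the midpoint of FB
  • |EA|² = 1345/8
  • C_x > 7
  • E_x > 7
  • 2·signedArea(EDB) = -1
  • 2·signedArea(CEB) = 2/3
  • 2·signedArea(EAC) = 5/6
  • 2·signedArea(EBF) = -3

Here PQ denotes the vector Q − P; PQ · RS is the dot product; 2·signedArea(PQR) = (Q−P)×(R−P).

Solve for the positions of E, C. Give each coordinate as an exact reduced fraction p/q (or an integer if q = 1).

1. E_x = 29/4  [2·signedArea(EBF) = -3 ∩ 2·signedArea(EDB) = -1]
2. E_y = -11/4  [2·signedArea(EBF) = -3 ∩ 2·signedArea(EDB) = -1]
   → E = (29/4, -11/4)
3. C_x = 8  [2·signedArea(EAC) = 5/6 ∩ 2·signedArea(CEB) = 2/3]
4. C_y = -10/3  [2·signedArea(EAC) = 5/6 ∩ 2·signedArea(CEB) = 2/3]
   → C = (8, -10/3)

C = (8, -10/3)
E = (29/4, -11/4)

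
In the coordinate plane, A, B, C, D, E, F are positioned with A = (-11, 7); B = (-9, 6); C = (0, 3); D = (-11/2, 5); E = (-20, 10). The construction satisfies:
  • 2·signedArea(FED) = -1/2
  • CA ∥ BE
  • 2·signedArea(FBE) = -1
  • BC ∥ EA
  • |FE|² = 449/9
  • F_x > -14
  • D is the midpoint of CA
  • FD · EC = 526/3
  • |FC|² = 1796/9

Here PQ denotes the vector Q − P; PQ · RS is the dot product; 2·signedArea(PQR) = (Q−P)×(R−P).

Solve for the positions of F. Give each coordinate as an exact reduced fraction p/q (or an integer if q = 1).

F = (-40/3, 23/3)

1. F_x = -40/3  [FD · EC = 526/3 ∩ 2·signedArea(FED) = -1/2]
2. F_y = 23/3  [FD · EC = 526/3 ∩ 2·signedArea(FED) = -1/2]
   → F = (-40/3, 23/3)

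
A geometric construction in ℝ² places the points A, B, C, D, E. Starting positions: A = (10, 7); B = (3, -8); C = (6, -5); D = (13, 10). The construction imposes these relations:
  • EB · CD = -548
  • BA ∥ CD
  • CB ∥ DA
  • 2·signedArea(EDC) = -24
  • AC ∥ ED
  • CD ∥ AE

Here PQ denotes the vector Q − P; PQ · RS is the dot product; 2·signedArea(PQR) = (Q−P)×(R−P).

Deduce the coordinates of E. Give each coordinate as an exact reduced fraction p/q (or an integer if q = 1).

E = (17, 22)

1. E_x = 17  [AC ∥ ED ∩ CD ∥ AE]
2. E_y = 22  [AC ∥ ED ∩ CD ∥ AE]
   → E = (17, 22)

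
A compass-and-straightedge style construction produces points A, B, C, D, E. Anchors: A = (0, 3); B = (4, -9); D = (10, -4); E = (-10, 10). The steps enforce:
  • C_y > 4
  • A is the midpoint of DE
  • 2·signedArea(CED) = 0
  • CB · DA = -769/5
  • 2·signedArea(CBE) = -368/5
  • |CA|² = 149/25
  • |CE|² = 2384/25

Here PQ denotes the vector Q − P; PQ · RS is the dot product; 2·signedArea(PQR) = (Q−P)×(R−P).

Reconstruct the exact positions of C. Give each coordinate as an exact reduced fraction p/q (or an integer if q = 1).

1. C_x = -2  [2·signedArea(CED) = 0 ∩ 2·signedArea(CBE) = -368/5]
2. C_y = 22/5  [2·signedArea(CED) = 0 ∩ 2·signedArea(CBE) = -368/5]
   → C = (-2, 22/5)

C = (-2, 22/5)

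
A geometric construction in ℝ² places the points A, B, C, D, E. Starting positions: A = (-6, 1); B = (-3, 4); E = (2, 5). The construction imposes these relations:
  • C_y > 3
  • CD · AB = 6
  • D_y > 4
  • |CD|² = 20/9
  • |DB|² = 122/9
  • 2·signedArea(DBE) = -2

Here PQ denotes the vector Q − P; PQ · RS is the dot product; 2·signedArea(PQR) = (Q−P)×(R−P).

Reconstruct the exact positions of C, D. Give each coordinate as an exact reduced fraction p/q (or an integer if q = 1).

C = (-2/3, 11/3)
D = (2/3, 13/3)

1. D_x = 2/3  [line -1·x + 5·y + -21 = 0 ∩ |DB|² = 122/9]
2. D_y = 13/3  [line -1·x + 5·y + -21 = 0 ∩ |DB|² = 122/9]
   → D = (2/3, 13/3)
3. C_x = -2/3  [line -3·x + -3·y + 9 = 0 ∩ |CD|² = 20/9]
4. C_y = 11/3  [line -3·x + -3·y + 9 = 0 ∩ |CD|² = 20/9]
   → C = (-2/3, 11/3)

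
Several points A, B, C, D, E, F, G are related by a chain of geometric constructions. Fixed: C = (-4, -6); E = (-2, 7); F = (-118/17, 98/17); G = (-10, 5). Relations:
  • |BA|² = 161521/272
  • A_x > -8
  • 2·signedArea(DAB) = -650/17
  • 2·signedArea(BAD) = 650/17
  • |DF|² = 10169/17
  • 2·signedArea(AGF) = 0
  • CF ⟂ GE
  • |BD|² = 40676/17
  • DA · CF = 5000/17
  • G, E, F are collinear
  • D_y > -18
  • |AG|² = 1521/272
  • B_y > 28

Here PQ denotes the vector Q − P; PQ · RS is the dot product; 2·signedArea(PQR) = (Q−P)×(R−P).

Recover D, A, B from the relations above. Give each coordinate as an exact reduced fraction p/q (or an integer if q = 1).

1. A_x = -131/17  [line -13/17·x + 52/17·y + -390/17 = 0 ∩ |AG|² = 1521/272]
2. A_y = 379/68  [line -13/17·x + 52/17·y + -390/17 = 0 ∩ |AG|² = 1521/272]
   → A = (-131/17, 379/68)
3. D_x = 2  [line 50/17·x + -200/17·y + -3500/17 = 0 ∩ |DF|² = 10169/17]
4. D_y = -17  [line 50/17·x + -200/17·y + -3500/17 = 0 ∩ |DF|² = 10169/17]
   → D = (2, -17)
5. B_x = -270/17  [line -1535/68·x + -165/17·y + -2775/34 = 0 ∩ |BD|² = 40676/17]
6. B_y = 485/17  [line -1535/68·x + -165/17·y + -2775/34 = 0 ∩ |BD|² = 40676/17]
   → B = (-270/17, 485/17)

A = (-131/17, 379/68)
B = (-270/17, 485/17)
D = (2, -17)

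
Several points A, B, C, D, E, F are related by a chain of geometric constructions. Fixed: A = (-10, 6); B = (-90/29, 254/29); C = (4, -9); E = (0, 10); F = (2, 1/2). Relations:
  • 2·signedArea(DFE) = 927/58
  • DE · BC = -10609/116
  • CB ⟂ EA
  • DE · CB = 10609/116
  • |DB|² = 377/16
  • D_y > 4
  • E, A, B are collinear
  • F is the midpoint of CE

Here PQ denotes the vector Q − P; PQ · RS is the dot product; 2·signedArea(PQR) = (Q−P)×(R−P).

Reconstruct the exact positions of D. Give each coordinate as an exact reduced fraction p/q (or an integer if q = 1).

1. D_x = -16/29  [DE · CB = 10609/116 ∩ 2·signedArea(DFE) = 927/58]
2. D_y = 537/116  [DE · CB = 10609/116 ∩ 2·signedArea(DFE) = 927/58]
   → D = (-16/29, 537/116)

D = (-16/29, 537/116)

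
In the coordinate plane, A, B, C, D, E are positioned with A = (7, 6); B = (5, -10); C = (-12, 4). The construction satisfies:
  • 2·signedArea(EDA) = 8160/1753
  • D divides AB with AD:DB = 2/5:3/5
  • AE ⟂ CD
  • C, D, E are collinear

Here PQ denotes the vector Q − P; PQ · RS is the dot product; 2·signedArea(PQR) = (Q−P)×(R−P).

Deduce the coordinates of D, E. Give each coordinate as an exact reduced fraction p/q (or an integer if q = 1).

1. D_x = 31/5  [D divides AB with AD:DB = 2/5:3/5]
2. D_y = -2/5  [D divides AB with AD:DB = 2/5:3/5]
   → D = (31/5, -2/5)
3. E_x = 9631/1753  [C, D, E are collinear ∩ AE ⟂ CD]
4. E_y = -402/1753  [C, D, E are collinear ∩ AE ⟂ CD]
   → E = (9631/1753, -402/1753)

D = (31/5, -2/5)
E = (9631/1753, -402/1753)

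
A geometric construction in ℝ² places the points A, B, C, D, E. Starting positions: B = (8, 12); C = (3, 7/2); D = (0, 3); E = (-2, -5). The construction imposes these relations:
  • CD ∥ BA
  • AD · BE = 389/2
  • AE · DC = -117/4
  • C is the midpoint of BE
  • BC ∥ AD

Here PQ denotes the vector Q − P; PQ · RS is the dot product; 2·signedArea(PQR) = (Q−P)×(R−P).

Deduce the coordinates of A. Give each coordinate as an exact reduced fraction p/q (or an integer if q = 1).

A = (5, 23/2)

1. A_x = 5  [BC ∥ AD ∩ CD ∥ BA]
2. A_y = 23/2  [BC ∥ AD ∩ CD ∥ BA]
   → A = (5, 23/2)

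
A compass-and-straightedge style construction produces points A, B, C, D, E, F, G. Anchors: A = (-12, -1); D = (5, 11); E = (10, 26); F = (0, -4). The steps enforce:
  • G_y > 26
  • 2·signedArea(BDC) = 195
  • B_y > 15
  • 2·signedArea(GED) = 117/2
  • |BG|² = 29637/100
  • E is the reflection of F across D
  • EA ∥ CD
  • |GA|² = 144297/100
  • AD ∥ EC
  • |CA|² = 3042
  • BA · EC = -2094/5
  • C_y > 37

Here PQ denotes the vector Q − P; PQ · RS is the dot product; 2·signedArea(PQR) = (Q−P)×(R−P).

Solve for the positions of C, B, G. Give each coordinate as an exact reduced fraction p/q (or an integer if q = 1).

1. C_x = 27  [EA ∥ CD ∩ AD ∥ EC]
2. C_y = 38  [EA ∥ CD ∩ AD ∥ EC]
   → C = (27, 38)
3. B_x = 6/5  [2·signedArea(BDC) = 195 ∩ BA · EC = -2094/5]
4. B_y = 76/5  [2·signedArea(BDC) = 195 ∩ BA · EC = -2094/5]
   → B = (6/5, 76/5)
5. G_x = 141/10  [line 15·x + -5·y + -157/2 = 0 ∩ |BG|² = 29637/100]
6. G_y = 133/5  [line 15·x + -5·y + -157/2 = 0 ∩ |BG|² = 29637/100]
   → G = (141/10, 133/5)

B = (6/5, 76/5)
C = (27, 38)
G = (141/10, 133/5)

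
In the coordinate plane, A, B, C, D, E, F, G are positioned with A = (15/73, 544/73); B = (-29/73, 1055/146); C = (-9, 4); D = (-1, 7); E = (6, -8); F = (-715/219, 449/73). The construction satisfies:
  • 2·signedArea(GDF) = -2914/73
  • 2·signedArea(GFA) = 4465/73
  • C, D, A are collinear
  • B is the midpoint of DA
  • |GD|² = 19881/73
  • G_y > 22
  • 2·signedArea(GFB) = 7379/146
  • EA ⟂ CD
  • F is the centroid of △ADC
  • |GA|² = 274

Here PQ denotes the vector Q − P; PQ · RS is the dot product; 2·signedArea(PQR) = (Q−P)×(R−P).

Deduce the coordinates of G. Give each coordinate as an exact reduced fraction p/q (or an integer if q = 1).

G = (-496/73, 1639/73)

1. G_x = -496/73  [line -95/73·x + 760/219·y + -19000/219 = 0 ∩ |GD|² = 19881/73]
2. G_y = 1639/73  [line -95/73·x + 760/219·y + -19000/219 = 0 ∩ |GD|² = 19881/73]
   → G = (-496/73, 1639/73)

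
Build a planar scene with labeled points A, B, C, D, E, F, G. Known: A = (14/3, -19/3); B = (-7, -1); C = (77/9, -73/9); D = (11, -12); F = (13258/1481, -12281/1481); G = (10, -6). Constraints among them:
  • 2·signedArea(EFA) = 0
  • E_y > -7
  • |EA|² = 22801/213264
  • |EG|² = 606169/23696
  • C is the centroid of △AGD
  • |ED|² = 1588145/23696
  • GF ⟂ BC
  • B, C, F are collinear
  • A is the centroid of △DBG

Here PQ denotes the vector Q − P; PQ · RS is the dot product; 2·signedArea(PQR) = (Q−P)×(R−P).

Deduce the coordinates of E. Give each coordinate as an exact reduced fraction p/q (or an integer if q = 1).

1. E_x = 29407/5924  [line -8704/4443·x + -19040/4443·y + -26656/1481 = 0 ∩ |EG|² = 606169/23696]
2. E_y = -9581/1481  [line -8704/4443·x + -19040/4443·y + -26656/1481 = 0 ∩ |EG|² = 606169/23696]
   → E = (29407/5924, -9581/1481)

E = (29407/5924, -9581/1481)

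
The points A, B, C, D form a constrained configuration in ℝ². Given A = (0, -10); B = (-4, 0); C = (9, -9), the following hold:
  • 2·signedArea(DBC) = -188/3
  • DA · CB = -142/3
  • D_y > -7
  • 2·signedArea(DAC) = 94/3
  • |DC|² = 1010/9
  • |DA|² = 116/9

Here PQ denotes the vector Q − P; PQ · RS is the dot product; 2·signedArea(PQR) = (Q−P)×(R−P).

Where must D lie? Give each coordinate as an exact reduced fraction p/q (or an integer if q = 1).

1. D_x = -4/3  [2·signedArea(DBC) = -188/3 ∩ 2·signedArea(DAC) = 94/3]
2. D_y = -20/3  [2·signedArea(DBC) = -188/3 ∩ 2·signedArea(DAC) = 94/3]
   → D = (-4/3, -20/3)

D = (-4/3, -20/3)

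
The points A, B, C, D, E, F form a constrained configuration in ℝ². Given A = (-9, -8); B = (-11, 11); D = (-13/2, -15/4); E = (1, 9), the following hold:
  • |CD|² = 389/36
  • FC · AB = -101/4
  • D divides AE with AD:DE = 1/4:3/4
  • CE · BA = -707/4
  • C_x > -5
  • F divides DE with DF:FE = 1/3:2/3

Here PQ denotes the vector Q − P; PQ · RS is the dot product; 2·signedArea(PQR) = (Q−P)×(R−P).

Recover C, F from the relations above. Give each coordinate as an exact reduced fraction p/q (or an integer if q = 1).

1. C_x = -29/6  [line -2·x + 19·y + 31/4 = 0 ∩ |CD|² = 389/36]
2. C_y = -11/12  [line -2·x + 19·y + 31/4 = 0 ∩ |CD|² = 389/36]
   → C = (-29/6, -11/12)
3. F_x = -4  [F divides DE with DF:FE = 1/3:2/3]
4. F_y = 1/2  [F divides DE with DF:FE = 1/3:2/3]
   → F = (-4, 1/2)

C = (-29/6, -11/12)
F = (-4, 1/2)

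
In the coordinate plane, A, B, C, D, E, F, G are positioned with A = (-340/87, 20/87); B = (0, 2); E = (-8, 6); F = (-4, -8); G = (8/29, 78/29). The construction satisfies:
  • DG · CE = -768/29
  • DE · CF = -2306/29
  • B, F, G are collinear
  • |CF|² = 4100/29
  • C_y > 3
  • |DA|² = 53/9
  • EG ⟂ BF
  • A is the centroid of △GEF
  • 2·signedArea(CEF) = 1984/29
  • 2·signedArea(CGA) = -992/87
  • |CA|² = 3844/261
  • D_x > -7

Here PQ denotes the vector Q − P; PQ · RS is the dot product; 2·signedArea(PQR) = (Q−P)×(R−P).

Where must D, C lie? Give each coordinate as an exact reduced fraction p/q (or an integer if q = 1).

1. C_x = -72/29  [2·signedArea(CGA) = -992/87 ∩ 2·signedArea(CEF) = 1984/29]
2. C_y = 110/29  [2·signedArea(CGA) = -992/87 ∩ 2·signedArea(CEF) = 1984/29]
   → C = (-72/29, 110/29)
3. D_x = -6  [DE · CF = -2306/29 ∩ DG · CE = -768/29]
4. D_y = -1  [DE · CF = -2306/29 ∩ DG · CE = -768/29]
   → D = (-6, -1)

C = (-72/29, 110/29)
D = (-6, -1)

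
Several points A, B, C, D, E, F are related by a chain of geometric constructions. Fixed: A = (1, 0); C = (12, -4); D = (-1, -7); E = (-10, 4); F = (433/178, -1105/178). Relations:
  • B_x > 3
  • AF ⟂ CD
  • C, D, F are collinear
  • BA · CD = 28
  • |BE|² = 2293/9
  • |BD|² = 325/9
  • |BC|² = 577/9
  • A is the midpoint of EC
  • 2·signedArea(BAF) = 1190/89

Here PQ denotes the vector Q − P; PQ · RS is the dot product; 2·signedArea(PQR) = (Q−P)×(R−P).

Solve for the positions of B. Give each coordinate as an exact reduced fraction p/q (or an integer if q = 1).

1. B_x = 4  [line 13·x + 3·y + -41 = 0 ∩ |BE|² = 2293/9]
2. B_y = -11/3  [line 13·x + 3·y + -41 = 0 ∩ |BE|² = 2293/9]
   → B = (4, -11/3)

B = (4, -11/3)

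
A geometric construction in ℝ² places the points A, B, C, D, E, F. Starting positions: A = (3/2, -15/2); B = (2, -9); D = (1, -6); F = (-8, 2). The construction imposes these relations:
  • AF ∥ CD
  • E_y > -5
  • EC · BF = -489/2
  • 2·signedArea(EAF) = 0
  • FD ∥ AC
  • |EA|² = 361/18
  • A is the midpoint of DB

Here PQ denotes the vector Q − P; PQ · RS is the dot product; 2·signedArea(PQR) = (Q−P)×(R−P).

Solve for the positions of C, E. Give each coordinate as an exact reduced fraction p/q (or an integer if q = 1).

1. C_x = 21/2  [AF ∥ CD ∩ FD ∥ AC]
2. C_y = -31/2  [AF ∥ CD ∩ FD ∥ AC]
   → C = (21/2, -31/2)
3. E_x = -5/3  [2·signedArea(EAF) = 0 ∩ EC · BF = -489/2]
4. E_y = -13/3  [2·signedArea(EAF) = 0 ∩ EC · BF = -489/2]
   → E = (-5/3, -13/3)

C = (21/2, -31/2)
E = (-5/3, -13/3)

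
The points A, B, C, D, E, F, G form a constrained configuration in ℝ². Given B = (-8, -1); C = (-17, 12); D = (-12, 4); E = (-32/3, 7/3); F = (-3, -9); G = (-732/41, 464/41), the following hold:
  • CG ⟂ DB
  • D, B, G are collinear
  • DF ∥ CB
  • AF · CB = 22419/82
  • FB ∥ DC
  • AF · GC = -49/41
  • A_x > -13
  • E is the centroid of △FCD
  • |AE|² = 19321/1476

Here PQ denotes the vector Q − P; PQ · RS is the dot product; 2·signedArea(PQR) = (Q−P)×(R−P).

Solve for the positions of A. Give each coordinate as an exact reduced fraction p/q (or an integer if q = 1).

A = (-530/41, 423/82)

1. A_x = -530/41  [AF · CB = 22419/82 ∩ AF · GC = -49/41]
2. A_y = 423/82  [AF · CB = 22419/82 ∩ AF · GC = -49/41]
   → A = (-530/41, 423/82)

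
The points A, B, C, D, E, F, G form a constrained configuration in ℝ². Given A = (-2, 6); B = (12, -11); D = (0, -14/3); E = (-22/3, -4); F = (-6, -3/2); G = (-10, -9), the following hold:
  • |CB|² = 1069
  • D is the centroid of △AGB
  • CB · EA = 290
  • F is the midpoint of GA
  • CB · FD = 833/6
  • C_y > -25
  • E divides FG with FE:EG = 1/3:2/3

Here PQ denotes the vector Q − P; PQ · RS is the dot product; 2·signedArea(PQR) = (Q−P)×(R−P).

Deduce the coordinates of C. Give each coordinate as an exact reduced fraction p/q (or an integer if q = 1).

C = (-18, -24)

1. C_x = -18  [CB · EA = 290 ∩ CB · FD = 833/6]
2. C_y = -24  [CB · EA = 290 ∩ CB · FD = 833/6]
   → C = (-18, -24)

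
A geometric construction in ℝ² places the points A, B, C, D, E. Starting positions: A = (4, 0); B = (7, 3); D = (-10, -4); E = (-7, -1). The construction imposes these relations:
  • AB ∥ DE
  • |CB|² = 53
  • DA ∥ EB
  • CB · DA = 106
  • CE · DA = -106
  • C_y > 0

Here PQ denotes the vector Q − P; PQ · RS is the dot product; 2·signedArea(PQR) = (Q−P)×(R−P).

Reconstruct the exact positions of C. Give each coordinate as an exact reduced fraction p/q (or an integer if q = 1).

C = (0, 1)

1. C_x = 0  [line -14·x + -4·y + 4 = 0 ∩ |CB|² = 53]
2. C_y = 1  [line -14·x + -4·y + 4 = 0 ∩ |CB|² = 53]
   → C = (0, 1)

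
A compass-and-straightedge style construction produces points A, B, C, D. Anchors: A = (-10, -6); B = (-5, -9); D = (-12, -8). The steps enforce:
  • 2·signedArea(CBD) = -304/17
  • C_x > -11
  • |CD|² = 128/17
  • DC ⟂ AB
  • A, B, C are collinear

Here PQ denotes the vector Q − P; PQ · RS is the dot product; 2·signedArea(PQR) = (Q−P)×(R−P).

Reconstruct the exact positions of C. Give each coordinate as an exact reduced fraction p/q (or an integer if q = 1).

C = (-180/17, -96/17)

1. C_x = -180/17  [A, B, C are collinear ∩ DC ⟂ AB]
2. C_y = -96/17  [A, B, C are collinear ∩ DC ⟂ AB]
   → C = (-180/17, -96/17)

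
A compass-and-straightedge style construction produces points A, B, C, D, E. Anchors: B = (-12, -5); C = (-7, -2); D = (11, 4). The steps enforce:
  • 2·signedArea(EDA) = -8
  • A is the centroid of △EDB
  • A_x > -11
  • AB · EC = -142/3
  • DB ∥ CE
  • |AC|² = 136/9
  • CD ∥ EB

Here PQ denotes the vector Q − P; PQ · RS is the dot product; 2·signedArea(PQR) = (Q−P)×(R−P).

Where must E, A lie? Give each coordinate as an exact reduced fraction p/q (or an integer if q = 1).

1. E_x = -30  [CD ∥ EB ∩ DB ∥ CE]
2. E_y = -11  [CD ∥ EB ∩ DB ∥ CE]
   → E = (-30, -11)
3. A_x = -31/3  [A is the centroid of △EDB]
4. A_y = -4  [A is the centroid of △EDB]
   → A = (-31/3, -4)

A = (-31/3, -4)
E = (-30, -11)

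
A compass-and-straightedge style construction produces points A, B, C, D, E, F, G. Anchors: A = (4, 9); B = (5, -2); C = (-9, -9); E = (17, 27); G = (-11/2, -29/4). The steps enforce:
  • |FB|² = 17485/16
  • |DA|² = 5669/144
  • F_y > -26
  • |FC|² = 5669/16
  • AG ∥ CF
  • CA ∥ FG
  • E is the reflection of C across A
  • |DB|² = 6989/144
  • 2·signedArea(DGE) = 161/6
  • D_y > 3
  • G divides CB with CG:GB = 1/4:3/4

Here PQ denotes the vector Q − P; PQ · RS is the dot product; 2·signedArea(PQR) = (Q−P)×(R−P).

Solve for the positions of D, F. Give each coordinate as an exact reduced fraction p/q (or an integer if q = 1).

1. D_x = 5/6  [line -137/4·x + 45/2·y + -625/12 = 0 ∩ |DB|² = 6989/144]
2. D_y = 43/12  [line -137/4·x + 45/2·y + -625/12 = 0 ∩ |DB|² = 6989/144]
   → D = (5/6, 43/12)
3. F_x = -37/2  [CA ∥ FG ∩ AG ∥ CF]
4. F_y = -101/4  [CA ∥ FG ∩ AG ∥ CF]
   → F = (-37/2, -101/4)

D = (5/6, 43/12)
F = (-37/2, -101/4)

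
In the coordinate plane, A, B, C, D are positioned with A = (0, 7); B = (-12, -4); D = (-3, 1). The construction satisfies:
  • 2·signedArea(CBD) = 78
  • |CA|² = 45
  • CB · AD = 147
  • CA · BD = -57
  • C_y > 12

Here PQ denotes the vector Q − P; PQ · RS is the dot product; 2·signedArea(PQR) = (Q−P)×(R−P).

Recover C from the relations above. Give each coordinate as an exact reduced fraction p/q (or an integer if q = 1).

1. C_x = 3  [CA · BD = -57 ∩ CB · AD = 147]
2. C_y = 13  [CA · BD = -57 ∩ CB · AD = 147]
   → C = (3, 13)

C = (3, 13)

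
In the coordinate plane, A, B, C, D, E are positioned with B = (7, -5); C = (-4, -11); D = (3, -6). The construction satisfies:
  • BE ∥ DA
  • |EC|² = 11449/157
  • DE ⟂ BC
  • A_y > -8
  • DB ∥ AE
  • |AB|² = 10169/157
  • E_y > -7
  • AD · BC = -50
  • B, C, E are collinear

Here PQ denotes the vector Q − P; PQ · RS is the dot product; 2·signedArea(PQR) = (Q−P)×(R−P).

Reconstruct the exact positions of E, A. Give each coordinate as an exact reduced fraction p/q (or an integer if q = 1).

A = (-79/157, -1242/157)
E = (549/157, -1085/157)

1. E_x = 549/157  [B, C, E are collinear ∩ DE ⟂ BC]
2. E_y = -1085/157  [B, C, E are collinear ∩ DE ⟂ BC]
   → E = (549/157, -1085/157)
3. A_x = -79/157  [DB ∥ AE ∩ BE ∥ DA]
4. A_y = -1242/157  [DB ∥ AE ∩ BE ∥ DA]
   → A = (-79/157, -1242/157)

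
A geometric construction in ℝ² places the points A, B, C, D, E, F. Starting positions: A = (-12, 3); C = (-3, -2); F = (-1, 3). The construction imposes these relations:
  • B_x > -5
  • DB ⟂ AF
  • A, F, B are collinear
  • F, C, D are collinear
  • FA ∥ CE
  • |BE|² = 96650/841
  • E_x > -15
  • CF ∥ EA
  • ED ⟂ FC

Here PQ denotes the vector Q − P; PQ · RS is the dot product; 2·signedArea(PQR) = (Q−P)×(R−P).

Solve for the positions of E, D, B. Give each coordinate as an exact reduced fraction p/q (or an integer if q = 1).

1. E_x = -14  [CF ∥ EA ∩ FA ∥ CE]
2. E_y = -2  [CF ∥ EA ∩ FA ∥ CE]
   → E = (-14, -2)
3. D_x = -131/29  [F, C, D are collinear ∩ ED ⟂ FC]
4. D_y = -168/29  [F, C, D are collinear ∩ ED ⟂ FC]
   → D = (-131/29, -168/29)
5. B_x = -131/29  [A, F, B are collinear ∩ DB ⟂ AF]
6. B_y = 3  [A, F, B are collinear ∩ DB ⟂ AF]
   → B = (-131/29, 3)

B = (-131/29, 3)
D = (-131/29, -168/29)
E = (-14, -2)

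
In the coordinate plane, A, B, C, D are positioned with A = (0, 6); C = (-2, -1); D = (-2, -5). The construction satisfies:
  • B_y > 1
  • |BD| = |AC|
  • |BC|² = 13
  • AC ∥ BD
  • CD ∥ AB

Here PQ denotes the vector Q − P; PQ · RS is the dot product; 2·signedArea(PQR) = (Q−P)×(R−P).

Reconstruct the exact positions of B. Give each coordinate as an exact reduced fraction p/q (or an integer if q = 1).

B = (0, 2)

1. B_x = 0  [AC ∥ BD ∩ CD ∥ AB]
2. B_y = 2  [AC ∥ BD ∩ CD ∥ AB]
   → B = (0, 2)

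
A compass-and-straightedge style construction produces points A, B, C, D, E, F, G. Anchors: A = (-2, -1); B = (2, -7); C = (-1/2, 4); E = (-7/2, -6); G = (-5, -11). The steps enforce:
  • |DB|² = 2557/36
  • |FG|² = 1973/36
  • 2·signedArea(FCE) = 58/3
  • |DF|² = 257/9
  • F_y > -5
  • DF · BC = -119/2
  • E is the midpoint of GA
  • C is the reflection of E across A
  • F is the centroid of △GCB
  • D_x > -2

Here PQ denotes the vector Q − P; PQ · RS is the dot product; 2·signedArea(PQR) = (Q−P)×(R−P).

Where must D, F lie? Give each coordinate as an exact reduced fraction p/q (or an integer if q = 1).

1. F_x = -7/6  [F is the centroid of △GCB]
2. F_y = -14/3  [F is the centroid of △GCB]
   → F = (-7/6, -14/3)
3. D_x = -3/2  [line 5/2·x + -11·y + 133/12 = 0 ∩ |DF|² = 257/9]
4. D_y = 2/3  [line 5/2·x + -11·y + 133/12 = 0 ∩ |DF|² = 257/9]
   → D = (-3/2, 2/3)

D = (-3/2, 2/3)
F = (-7/6, -14/3)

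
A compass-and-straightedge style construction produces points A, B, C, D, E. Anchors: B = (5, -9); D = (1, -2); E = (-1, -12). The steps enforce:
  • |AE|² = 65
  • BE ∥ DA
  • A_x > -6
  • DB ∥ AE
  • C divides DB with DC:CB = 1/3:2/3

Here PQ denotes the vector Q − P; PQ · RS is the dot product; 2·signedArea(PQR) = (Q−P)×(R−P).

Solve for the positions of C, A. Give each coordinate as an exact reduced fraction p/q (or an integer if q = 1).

A = (-5, -5)
C = (7/3, -13/3)

1. C_x = 7/3  [C divides DB with DC:CB = 1/3:2/3]
2. C_y = -13/3  [C divides DB with DC:CB = 1/3:2/3]
   → C = (7/3, -13/3)
3. A_x = -5  [DB ∥ AE ∩ BE ∥ DA]
4. A_y = -5  [DB ∥ AE ∩ BE ∥ DA]
   → A = (-5, -5)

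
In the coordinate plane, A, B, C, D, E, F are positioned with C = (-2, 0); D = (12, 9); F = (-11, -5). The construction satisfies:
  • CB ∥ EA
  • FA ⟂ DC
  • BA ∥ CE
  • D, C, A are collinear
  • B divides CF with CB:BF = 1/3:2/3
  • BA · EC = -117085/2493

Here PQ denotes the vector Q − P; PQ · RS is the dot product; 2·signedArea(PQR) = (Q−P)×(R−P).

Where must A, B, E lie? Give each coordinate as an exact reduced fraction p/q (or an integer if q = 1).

A = (-2948/277, -1539/277)
B = (-5, -5/3)
E = (-2117/277, -3232/831)

1. A_x = -2948/277  [D, C, A are collinear ∩ FA ⟂ DC]
2. A_y = -1539/277  [D, C, A are collinear ∩ FA ⟂ DC]
   → A = (-2948/277, -1539/277)
3. B_x = -5  [B divides CF with CB:BF = 1/3:2/3]
4. B_y = -5/3  [B divides CF with CB:BF = 1/3:2/3]
   → B = (-5, -5/3)
5. E_x = -2117/277  [CB ∥ EA ∩ BA ∥ CE]
6. E_y = -3232/831  [CB ∥ EA ∩ BA ∥ CE]
   → E = (-2117/277, -3232/831)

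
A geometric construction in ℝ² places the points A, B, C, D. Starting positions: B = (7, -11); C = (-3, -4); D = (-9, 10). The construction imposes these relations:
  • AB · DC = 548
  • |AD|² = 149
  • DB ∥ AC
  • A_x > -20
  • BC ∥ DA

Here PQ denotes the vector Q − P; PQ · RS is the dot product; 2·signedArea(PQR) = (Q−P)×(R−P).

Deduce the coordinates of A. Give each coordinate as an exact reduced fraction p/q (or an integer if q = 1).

1. A_x = -19  [DB ∥ AC ∩ BC ∥ DA]
2. A_y = 17  [DB ∥ AC ∩ BC ∥ DA]
   → A = (-19, 17)

A = (-19, 17)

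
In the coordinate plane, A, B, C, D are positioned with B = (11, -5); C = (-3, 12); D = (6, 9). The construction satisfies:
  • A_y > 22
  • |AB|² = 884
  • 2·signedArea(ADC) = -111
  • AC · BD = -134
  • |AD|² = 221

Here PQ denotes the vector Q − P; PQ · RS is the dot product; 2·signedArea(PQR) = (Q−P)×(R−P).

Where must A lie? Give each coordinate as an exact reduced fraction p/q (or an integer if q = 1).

A = (1, 23)

1. A_x = 1  [2·signedArea(ADC) = -111 ∩ AC · BD = -134]
2. A_y = 23  [2·signedArea(ADC) = -111 ∩ AC · BD = -134]
   → A = (1, 23)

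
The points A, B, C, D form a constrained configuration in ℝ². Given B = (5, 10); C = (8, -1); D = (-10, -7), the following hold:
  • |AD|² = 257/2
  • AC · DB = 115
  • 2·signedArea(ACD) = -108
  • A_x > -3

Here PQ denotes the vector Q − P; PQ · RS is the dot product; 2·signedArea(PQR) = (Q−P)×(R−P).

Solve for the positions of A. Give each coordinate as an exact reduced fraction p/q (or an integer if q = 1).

A = (-5/2, 3/2)

1. A_x = -5/2  [2·signedArea(ACD) = -108 ∩ AC · DB = 115]
2. A_y = 3/2  [2·signedArea(ACD) = -108 ∩ AC · DB = 115]
   → A = (-5/2, 3/2)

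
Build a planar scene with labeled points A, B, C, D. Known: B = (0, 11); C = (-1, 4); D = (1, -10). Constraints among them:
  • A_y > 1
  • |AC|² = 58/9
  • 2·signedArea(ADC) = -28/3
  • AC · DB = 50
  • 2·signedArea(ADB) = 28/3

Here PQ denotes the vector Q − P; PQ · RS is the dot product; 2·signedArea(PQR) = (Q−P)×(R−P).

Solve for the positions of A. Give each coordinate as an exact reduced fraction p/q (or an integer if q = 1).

1. A_x = 0  [2·signedArea(ADB) = 28/3 ∩ 2·signedArea(ADC) = -28/3]
2. A_y = 5/3  [2·signedArea(ADB) = 28/3 ∩ 2·signedArea(ADC) = -28/3]
   → A = (0, 5/3)

A = (0, 5/3)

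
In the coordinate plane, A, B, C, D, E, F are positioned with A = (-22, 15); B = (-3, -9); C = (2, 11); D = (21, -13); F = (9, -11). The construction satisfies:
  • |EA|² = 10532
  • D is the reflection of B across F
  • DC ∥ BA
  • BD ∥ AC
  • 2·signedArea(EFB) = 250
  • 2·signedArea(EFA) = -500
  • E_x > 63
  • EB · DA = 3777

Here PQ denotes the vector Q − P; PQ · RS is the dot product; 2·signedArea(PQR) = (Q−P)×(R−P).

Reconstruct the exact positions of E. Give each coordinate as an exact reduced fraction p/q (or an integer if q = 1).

1. E_x = 64  [2·signedArea(EFA) = -500 ∩ 2·signedArea(EFB) = 250]
2. E_y = -41  [2·signedArea(EFA) = -500 ∩ 2·signedArea(EFB) = 250]
   → E = (64, -41)

E = (64, -41)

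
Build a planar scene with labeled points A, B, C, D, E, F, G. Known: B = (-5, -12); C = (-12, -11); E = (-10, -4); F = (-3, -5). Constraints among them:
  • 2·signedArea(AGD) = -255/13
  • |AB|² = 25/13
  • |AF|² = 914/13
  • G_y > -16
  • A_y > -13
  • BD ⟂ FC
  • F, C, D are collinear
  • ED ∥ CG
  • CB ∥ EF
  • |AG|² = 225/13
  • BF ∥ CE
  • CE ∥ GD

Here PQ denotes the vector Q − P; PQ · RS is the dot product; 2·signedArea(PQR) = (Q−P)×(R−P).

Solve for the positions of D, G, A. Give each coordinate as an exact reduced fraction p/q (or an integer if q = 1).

A = (-80/13, -166/13)
D = (-99/13, -105/13)
G = (-125/13, -196/13)

1. D_x = -99/13  [F, C, D are collinear ∩ BD ⟂ FC]
2. D_y = -105/13  [F, C, D are collinear ∩ BD ⟂ FC]
   → D = (-99/13, -105/13)
3. G_x = -125/13  [CE ∥ GD ∩ ED ∥ CG]
4. G_y = -196/13  [CE ∥ GD ∩ ED ∥ CG]
   → G = (-125/13, -196/13)
5. A_x = -80/13  [line -7·x + 2·y + -228/13 = 0 ∩ |AG|² = 225/13]
6. A_y = -166/13  [line -7·x + 2·y + -228/13 = 0 ∩ |AG|² = 225/13]
   → A = (-80/13, -166/13)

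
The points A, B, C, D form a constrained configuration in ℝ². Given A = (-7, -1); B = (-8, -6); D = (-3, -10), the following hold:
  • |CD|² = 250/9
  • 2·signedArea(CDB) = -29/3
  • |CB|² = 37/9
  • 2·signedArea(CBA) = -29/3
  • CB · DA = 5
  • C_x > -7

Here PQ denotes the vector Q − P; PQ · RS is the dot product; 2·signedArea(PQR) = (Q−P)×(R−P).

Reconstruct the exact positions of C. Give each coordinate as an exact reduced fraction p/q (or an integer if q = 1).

C = (-6, -17/3)

1. C_x = -6  [CB · DA = 5 ∩ 2·signedArea(CDB) = -29/3]
2. C_y = -17/3  [CB · DA = 5 ∩ 2·signedArea(CDB) = -29/3]
   → C = (-6, -17/3)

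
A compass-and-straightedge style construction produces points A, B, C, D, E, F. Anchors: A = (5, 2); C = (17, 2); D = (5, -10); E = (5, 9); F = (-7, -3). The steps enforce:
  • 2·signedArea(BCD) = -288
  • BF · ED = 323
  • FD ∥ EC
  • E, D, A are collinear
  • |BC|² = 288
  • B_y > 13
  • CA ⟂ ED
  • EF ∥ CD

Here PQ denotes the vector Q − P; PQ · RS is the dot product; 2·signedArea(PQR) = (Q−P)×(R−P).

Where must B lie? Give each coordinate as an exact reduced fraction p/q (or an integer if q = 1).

1. B_x = 5  [2·signedArea(BCD) = -288 ∩ BF · ED = 323]
2. B_y = 14  [2·signedArea(BCD) = -288 ∩ BF · ED = 323]
   → B = (5, 14)

B = (5, 14)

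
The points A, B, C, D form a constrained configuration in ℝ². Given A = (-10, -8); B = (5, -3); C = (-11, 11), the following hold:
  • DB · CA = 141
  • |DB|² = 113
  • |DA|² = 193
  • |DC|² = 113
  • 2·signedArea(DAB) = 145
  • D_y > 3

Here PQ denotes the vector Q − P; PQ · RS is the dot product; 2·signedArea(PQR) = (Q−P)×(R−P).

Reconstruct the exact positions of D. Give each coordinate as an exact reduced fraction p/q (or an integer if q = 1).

D = (-3, 4)

1. D_x = -3  [DB · CA = 141 ∩ 2·signedArea(DAB) = 145]
2. D_y = 4  [DB · CA = 141 ∩ 2·signedArea(DAB) = 145]
   → D = (-3, 4)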